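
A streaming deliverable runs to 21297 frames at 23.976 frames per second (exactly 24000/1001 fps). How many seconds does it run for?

Running time = 21297 / (24000/1001) = 888.262375 s.

888.262375 seconds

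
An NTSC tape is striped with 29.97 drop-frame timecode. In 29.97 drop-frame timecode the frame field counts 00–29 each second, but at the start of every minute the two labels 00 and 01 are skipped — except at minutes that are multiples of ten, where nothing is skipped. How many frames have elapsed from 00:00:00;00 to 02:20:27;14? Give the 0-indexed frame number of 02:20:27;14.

As if non-drop at 30 labels/s: (2 × 3600 + 20 × 60 + 27) × 30 + 14 = 252824.
Minute boundaries passed: 140; those not divisible by 10: 140 − 14 = 126; dropped labels = 2 × 126 = 252.
Actual frame index = 252824 − 252 = 252572.

252572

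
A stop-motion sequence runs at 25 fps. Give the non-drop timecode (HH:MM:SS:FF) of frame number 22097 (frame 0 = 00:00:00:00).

22097 ÷ 25 = 883 full seconds, remainder 22 frames.
883 s = 0 h 14 min 43 s.
Timecode: 00:14:43:22.

00:14:43:22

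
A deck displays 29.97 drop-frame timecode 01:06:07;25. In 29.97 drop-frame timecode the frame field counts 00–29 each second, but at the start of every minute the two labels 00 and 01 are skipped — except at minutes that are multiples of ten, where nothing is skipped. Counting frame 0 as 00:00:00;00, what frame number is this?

Complete 10-minute blocks: 6, each 17982 frames → 107892.
Remaining 6 whole minutes in the current block: 1800 + 5 × 1798 = 10790 frames.
Within the current minute: 7 × 30 + 25 − 2 = 233 (labels ;00/;01 skipped at this minute). Total = 107892 + 10790 + 233 = 118915.

118915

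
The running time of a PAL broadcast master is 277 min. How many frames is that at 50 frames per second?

831000 frames

277 min = 16620 s.
Frames = 16620 × 50 = 831000.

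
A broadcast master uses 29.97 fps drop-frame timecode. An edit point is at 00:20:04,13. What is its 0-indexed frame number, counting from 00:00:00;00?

Complete 10-minute blocks: 2, each 17982 frames → 35964.
Remaining 0 whole minutes in the current block: 0 frames.
Within the current minute: 4 × 30 + 13 = 133. Total = 35964 + 0 + 133 = 36097.

36097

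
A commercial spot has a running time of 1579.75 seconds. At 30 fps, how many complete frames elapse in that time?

Frames = 1579.75 × 30 = 94785/2 ≈ 47392.5000.
Complete frames: 47392.

47392 frames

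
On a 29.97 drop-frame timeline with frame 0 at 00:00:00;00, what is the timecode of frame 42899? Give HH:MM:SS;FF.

Each 10-minute DF block holds 10 × 60 × 30 − 9 × 2 = 17982 frames. 42899 ÷ 17982 → 2 full blocks, remainder 6935.
Within the partial block the first minute is 1800 frames and each further minute 1798, so 3 further minute boundaries passed. Total skipped labels = 18 × 2 + 2 × 3 = 42.
Non-drop label index = 42899 + 42 = 42941; at 30 labels/s that is 00:23:51:11, i.e. DF 00:23:51;11.

00:23:51;11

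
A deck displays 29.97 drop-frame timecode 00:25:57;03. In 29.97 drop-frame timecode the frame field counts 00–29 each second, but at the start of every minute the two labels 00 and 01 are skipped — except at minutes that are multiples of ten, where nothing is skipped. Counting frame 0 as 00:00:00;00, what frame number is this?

46667

As if non-drop at 30 labels/s: (0 × 3600 + 25 × 60 + 57) × 30 + 3 = 46713.
Minute boundaries passed: 25; those not divisible by 10: 25 − 2 = 23; dropped labels = 2 × 23 = 46.
Actual frame index = 46713 − 46 = 46667.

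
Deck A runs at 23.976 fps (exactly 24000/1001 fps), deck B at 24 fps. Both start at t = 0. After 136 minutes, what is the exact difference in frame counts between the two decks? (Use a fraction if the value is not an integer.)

195840/1001 frames

136 min = 8160 s.
A emits 24000/1001 × 8160 = 195840000/1001 frames; B emits 24 × 8160 = 195840.
Difference = 195840/1001 frames (≈ 195.6444); B is ahead of A.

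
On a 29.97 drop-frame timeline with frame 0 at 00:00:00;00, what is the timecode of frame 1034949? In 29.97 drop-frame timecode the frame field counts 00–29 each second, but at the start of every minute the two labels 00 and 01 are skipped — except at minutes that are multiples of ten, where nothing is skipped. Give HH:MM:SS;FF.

Ten DF minutes hold 17982 frames, so frame 1034949 lies in block 57 (frames 1024974–1042955) with 9975 frames into that block.
The block's first minute is 1800 frames and the rest 1798 each; 9975 frames reaches minute 5, so 57 × 18 + 5 × 2 = 1036 labels have been skipped so far.
Adding those back, label number 1034949 + 1036 = 1035985 at 30 labels/s is 34532 s + 25 f = 9 h 35 min 32 s frame 25, i.e. 09:35:32;25.

09:35:32;25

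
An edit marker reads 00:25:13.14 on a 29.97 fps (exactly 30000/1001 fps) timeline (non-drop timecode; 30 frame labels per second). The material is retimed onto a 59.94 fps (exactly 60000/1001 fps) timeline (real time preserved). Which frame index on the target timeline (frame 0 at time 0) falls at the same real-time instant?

Source frame index: (0×3600 + 25×60 + 13) × 30 + 14 = 45404.
Real time: 45404 / (30000/1001) = 11362351/7500 s.
Target frame: (11362351/7500) × (60000/1001) = 90808.

frame 90808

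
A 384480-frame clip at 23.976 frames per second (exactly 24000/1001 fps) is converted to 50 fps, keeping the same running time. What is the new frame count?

801801 frames

Target frames = source frames × (target rate / source rate) = 384480 × (50)/(24000/1001) = 384480 × 1001/480 = 801801.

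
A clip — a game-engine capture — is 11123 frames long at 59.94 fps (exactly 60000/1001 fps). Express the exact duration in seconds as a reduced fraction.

Running time = 11123 ÷ (60000/1001) = 11123 × 1001/60000 = 11134123/60000 s.

11134123/60000 seconds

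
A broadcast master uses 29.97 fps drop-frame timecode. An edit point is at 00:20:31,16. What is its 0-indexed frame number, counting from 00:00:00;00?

36910

As if non-drop at 30 labels/s: (0 × 3600 + 20 × 60 + 31) × 30 + 16 = 36946.
Minute boundaries passed: 20; those not divisible by 10: 20 − 2 = 18; dropped labels = 2 × 18 = 36.
Actual frame index = 36946 − 36 = 36910.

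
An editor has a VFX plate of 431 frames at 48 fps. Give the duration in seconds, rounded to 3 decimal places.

8.979 seconds

Running time = 431 × 1/48 = 431/48 s ≈ 8.979 s.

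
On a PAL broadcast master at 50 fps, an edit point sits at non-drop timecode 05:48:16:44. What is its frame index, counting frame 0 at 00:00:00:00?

Total seconds to the label: (5 × 3600 + 48 × 60 + 16) = 20896.
Frame index = 20896 × 50 + 44 = 1044844.

frame 1044844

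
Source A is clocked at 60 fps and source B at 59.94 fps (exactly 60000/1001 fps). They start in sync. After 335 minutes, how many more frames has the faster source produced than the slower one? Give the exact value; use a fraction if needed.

1206000/1001 frames

335 min = 20100 s.
A emits 60 × 20100 = 1206000 frames; B emits 60000/1001 × 20100 = 1206000000/1001.
Difference = 1206000/1001 frames (≈ 1204.7952); B is behind A.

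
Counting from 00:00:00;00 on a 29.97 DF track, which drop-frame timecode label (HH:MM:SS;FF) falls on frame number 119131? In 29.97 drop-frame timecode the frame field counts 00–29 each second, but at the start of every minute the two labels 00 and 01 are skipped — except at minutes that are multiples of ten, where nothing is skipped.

Ten DF minutes hold 17982 frames, so frame 119131 lies in block 6 (frames 107892–125873) with 11239 frames into that block.
The block's first minute is 1800 frames and the rest 1798 each; 11239 frames reaches minute 6, so 6 × 18 + 6 × 2 = 120 labels have been skipped so far.
Adding those back, label number 119131 + 120 = 119251 at 30 labels/s is 3975 s + 1 f = 1 h 6 min 15 s frame 1, i.e. 01:06:15;01.

01:06:15;01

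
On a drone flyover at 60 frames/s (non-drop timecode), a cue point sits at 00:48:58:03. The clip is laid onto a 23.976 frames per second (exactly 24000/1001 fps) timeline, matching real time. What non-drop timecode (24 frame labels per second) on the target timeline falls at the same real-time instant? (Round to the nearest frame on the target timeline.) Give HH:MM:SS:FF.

00:48:55:03

Source frame index: (0×3600 + 48×60 + 58) × 60 + 3 = 176283.
Real time: 176283 / (60) = 58761/20 s.
Target frame: (58761/20) × (24000/1001) = 70513200/1001 ≈ 70442.757 → 70443.
At 24 labels/s: frame 70443 → 00:48:55:03.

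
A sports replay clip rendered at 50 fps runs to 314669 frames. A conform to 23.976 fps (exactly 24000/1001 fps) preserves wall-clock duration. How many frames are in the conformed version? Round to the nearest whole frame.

Frames at target rate = 314669 × (24000/1001) / (50) = 151041120/1001 ≈ 150890.230.
Nearest whole frame: 150890.

150890 frames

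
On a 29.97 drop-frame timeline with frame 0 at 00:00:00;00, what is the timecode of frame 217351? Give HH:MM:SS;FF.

02:00:52;07

Each 10-minute DF block holds 10 × 60 × 30 − 9 × 2 = 17982 frames. 217351 ÷ 17982 → 12 full blocks, remainder 1567.
Within the partial block the first minute is 1800 frames and each further minute 1798, so 0 further minute boundaries passed. Total skipped labels = 18 × 12 + 2 × 0 = 216.
Non-drop label index = 217351 + 216 = 217567; at 30 labels/s that is 02:00:52:07, i.e. DF 02:00:52;07.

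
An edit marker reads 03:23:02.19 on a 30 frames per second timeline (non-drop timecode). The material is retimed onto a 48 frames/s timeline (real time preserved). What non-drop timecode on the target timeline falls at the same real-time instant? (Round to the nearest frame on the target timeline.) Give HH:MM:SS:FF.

03:23:02:30

Source frame index: (3×3600 + 23×60 + 2) × 30 + 19 = 365479.
Real time: 365479 / (30) = 365479/30 s.
Target frame: (365479/30) × (48) = 2923832/5 ≈ 584766.400 → 584766.
At 48 labels/s: frame 584766 → 03:23:02:30.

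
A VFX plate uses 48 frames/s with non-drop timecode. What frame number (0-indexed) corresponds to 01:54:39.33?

Total seconds to the label: (1 × 3600 + 54 × 60 + 39) = 6879.
Frame index = 6879 × 48 + 33 = 330225.

330225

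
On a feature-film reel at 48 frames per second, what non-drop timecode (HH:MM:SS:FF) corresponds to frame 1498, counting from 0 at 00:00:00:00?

00:00:31:10

1498 ÷ 48 = 31 full seconds, remainder 10 frames.
31 s = 0 h 0 min 31 s.
Timecode: 00:00:31:10.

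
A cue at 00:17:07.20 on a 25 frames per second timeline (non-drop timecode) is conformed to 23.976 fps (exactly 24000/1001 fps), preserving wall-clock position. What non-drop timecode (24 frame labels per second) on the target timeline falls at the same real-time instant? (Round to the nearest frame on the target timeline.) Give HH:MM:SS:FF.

Source frame index: (0×3600 + 17×60 + 7) × 25 + 20 = 25695.
Real time: 25695 / (25) = 5139/5 s.
Target frame: (5139/5) × (24000/1001) = 24667200/1001 ≈ 24642.557 → 24643.
At 24 labels/s: frame 24643 → 00:17:06:19.

00:17:06:19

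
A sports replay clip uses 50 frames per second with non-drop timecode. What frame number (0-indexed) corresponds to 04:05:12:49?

frame 735649

Total seconds to the label: (4 × 3600 + 5 × 60 + 12) = 14712.
Frame index = 14712 × 50 + 49 = 735649.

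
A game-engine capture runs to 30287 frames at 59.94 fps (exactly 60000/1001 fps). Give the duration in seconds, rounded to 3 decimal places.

Running time = 30287 × 1001/60000 = 30317287/60000 s ≈ 505.288 s.

505.288 seconds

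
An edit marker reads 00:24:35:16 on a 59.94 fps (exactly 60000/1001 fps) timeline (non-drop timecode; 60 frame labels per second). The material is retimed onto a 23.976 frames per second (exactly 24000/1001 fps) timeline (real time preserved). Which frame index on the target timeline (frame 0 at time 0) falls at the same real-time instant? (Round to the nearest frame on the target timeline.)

Source frame index: (0×3600 + 24×60 + 35) × 60 + 16 = 88516.
Real time: 88516 / (60000/1001) = 22151129/15000 s.
Target frame: (22151129/15000) × (24000/1001) = 177032/5 ≈ 35406.400 → 35406.

frame 35406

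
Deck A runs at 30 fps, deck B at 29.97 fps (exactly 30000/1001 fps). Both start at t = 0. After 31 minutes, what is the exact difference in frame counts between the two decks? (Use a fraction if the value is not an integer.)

55800/1001 frames

31 min = 1860 s.
A emits 30 × 1860 = 55800 frames; B emits 30000/1001 × 1860 = 55800000/1001.
Difference = 55800/1001 frames (≈ 55.7443); B is behind A.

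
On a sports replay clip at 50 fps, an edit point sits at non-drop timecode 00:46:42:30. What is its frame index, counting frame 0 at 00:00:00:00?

Total seconds to the label: (0 × 3600 + 46 × 60 + 42) = 2802.
Frame index = 2802 × 50 + 30 = 140130.

frame 140130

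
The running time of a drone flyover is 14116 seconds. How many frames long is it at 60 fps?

Frames = 14116 × 60 = 846960.

846960 frames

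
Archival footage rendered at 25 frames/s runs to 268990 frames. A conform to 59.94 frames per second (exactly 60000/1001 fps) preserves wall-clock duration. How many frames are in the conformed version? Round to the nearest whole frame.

644931 frames

Frames at target rate = 268990 × (60000/1001) / (25) = 645576000/1001 ≈ 644931.069.
Nearest whole frame: 644931.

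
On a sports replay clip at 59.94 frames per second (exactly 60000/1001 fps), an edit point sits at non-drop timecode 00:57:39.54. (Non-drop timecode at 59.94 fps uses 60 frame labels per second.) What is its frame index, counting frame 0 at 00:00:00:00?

Total seconds to the label: (0 × 3600 + 57 × 60 + 39) = 3459.
Frame index = 3459 × 60 + 54 = 207594.

frame 207594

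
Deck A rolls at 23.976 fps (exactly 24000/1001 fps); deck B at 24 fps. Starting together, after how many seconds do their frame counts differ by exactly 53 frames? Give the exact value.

The gap grows by |24 − 24000/1001| = 24/1001 frames per second.
Time for a 53-frame gap: 53 ÷ (24/1001) = 53053/24 s.

53053/24 seconds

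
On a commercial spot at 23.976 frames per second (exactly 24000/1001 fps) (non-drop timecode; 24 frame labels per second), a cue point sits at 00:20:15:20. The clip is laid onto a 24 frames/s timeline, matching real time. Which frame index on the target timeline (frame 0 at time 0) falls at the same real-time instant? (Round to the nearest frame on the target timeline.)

Source frame index: (0×3600 + 20×60 + 15) × 24 + 20 = 29180.
Real time: 29180 / (24000/1001) = 1460459/1200 s.
Target frame: (1460459/1200) × (24) = 1460459/50 ≈ 29209.180 → 29209.

frame 29209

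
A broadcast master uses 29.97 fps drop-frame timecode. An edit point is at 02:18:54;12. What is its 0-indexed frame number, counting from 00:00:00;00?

As if non-drop at 30 labels/s: (2 × 3600 + 18 × 60 + 54) × 30 + 12 = 250032.
Minute boundaries passed: 138; those not divisible by 10: 138 − 13 = 125; dropped labels = 2 × 125 = 250.
Actual frame index = 250032 − 250 = 249782.

249782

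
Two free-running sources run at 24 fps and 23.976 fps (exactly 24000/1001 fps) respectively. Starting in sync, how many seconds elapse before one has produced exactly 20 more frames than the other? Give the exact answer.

5005/6 seconds

The gap grows by |24000/1001 − 24| = 24/1001 frames per second.
Time for a 20-frame gap: 20 ÷ (24/1001) = 5005/6 s.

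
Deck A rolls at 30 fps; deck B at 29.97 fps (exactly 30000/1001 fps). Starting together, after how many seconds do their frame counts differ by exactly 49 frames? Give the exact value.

49049/30 seconds

The gap grows by |30000/1001 − 30| = 30/1001 frames per second.
Time for a 49-frame gap: 49 ÷ (30/1001) = 49049/30 s.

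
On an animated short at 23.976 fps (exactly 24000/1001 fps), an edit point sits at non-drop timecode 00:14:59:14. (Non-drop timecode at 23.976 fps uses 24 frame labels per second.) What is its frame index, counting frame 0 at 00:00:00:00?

Total seconds to the label: (0 × 3600 + 14 × 60 + 59) = 899.
Frame index = 899 × 24 + 14 = 21590.

21590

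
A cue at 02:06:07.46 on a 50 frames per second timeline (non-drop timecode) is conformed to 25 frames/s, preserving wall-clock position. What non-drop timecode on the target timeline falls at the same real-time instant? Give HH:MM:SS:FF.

Source frame index: (2×3600 + 6×60 + 7) × 50 + 46 = 378396.
Real time: 378396 / (50) = 189198/25 s.
Target frame: (189198/25) × (25) = 189198.
At 25 labels/s: frame 189198 → 02:06:07:23.

02:06:07:23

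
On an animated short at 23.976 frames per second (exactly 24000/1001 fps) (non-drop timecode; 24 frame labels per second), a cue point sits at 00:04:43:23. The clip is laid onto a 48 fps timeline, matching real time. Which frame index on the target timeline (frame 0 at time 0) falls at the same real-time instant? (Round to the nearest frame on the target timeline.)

frame 13644

Source frame index: (0×3600 + 4×60 + 43) × 24 + 23 = 6815.
Real time: 6815 / (24000/1001) = 1364363/4800 s.
Target frame: (1364363/4800) × (48) = 1364363/100 ≈ 13643.630 → 13644.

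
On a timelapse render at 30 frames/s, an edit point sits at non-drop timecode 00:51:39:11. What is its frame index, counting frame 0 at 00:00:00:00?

Total seconds to the label: (0 × 3600 + 51 × 60 + 39) = 3099.
Frame index = 3099 × 30 + 11 = 92981.

92981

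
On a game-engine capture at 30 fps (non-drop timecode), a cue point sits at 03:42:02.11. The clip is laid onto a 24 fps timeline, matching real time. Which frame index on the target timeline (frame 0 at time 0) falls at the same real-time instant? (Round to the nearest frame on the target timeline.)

frame 319737

Source frame index: (3×3600 + 42×60 + 2) × 30 + 11 = 399671.
Real time: 399671 / (30) = 399671/30 s.
Target frame: (399671/30) × (24) = 1598684/5 ≈ 319736.800 → 319737.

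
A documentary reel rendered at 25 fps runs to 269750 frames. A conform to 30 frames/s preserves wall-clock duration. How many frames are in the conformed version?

Target frames = source frames × (target rate / source rate) = 269750 × (30)/(25) = 269750 × 6/5 = 323700.

323700 frames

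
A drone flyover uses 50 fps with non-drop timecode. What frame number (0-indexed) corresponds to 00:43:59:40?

frame 131990

Total seconds to the label: (0 × 3600 + 43 × 60 + 59) = 2639.
Frame index = 2639 × 50 + 40 = 131990.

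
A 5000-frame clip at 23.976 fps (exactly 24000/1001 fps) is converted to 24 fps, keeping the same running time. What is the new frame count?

Target frames = source frames × (target rate / source rate) = 5000 × (24)/(24000/1001) = 5000 × 1001/1000 = 5005.

5005 frames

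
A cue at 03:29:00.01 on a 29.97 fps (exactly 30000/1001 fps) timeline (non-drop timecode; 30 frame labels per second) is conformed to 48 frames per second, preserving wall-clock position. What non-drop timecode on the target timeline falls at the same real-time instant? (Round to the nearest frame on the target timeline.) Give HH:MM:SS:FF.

Source frame index: (3×3600 + 29×60 + 0) × 30 + 1 = 376201.
Real time: 376201 / (30000/1001) = 376577201/30000 s.
Target frame: (376577201/30000) × (48) = 376577201/625 ≈ 602523.522 → 602524.
At 48 labels/s: frame 602524 → 03:29:12:28.

03:29:12:28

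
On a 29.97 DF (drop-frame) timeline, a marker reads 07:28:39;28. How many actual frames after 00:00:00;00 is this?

As if non-drop at 30 labels/s: (7 × 3600 + 28 × 60 + 39) × 30 + 28 = 807598.
Minute boundaries passed: 448; those not divisible by 10: 448 − 44 = 404; dropped labels = 2 × 404 = 808.
Actual frame index = 807598 − 808 = 806790.

806790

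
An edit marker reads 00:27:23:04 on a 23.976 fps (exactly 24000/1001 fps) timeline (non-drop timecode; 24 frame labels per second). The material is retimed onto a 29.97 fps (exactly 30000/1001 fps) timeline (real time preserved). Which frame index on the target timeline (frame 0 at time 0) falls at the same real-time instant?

frame 49295

Source frame index: (0×3600 + 27×60 + 23) × 24 + 4 = 39436.
Real time: 39436 / (24000/1001) = 9868859/6000 s.
Target frame: (9868859/6000) × (30000/1001) = 49295.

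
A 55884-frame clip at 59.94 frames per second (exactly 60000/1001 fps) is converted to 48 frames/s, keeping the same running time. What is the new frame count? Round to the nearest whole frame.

Frames at target rate = 55884 × (48) / (60000/1001) = 27969942/625 ≈ 44751.907.
Nearest whole frame: 44752.

44752 frames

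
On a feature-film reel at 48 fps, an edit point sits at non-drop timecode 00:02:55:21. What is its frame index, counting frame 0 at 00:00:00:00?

frame 8421

Total seconds to the label: (0 × 3600 + 2 × 60 + 55) = 175.
Frame index = 175 × 48 + 21 = 8421.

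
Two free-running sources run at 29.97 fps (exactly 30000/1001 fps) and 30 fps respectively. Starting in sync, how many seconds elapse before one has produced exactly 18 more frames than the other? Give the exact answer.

600.6 seconds

The gap grows by |30 − 30000/1001| = 30/1001 frames per second.
Time for a 18-frame gap: 18 ÷ (30/1001) = 600.6 s.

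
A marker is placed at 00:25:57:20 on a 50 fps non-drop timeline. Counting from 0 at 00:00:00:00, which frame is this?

77870

Total seconds to the label: (0 × 3600 + 25 × 60 + 57) = 1557.
Frame index = 1557 × 50 + 20 = 77870.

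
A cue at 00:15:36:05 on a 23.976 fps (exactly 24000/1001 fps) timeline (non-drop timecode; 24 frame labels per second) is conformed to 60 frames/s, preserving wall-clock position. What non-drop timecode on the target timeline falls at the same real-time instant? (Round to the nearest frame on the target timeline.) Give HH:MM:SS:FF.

00:15:37:09

Source frame index: (0×3600 + 15×60 + 36) × 24 + 5 = 22469.
Real time: 22469 / (24000/1001) = 22491469/24000 s.
Target frame: (22491469/24000) × (60) = 22491469/400 ≈ 56228.673 → 56229.
At 60 labels/s: frame 56229 → 00:15:37:09.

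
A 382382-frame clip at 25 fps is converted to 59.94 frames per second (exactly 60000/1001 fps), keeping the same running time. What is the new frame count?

Target frames = source frames × (target rate / source rate) = 382382 × (60000/1001)/(25) = 382382 × 2400/1001 = 916800.

916800 frames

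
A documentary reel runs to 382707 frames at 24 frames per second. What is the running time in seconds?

Running time = 382707 / (24) = 15946.125 s.

15946.125 seconds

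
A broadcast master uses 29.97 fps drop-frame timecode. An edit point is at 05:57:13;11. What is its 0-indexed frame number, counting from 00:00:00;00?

642357

Complete 10-minute blocks: 35, each 17982 frames → 629370.
Remaining 7 whole minutes in the current block: 1800 + 6 × 1798 = 12588 frames.
Within the current minute: 13 × 30 + 11 − 2 = 399 (labels ;00/;01 skipped at this minute). Total = 629370 + 12588 + 399 = 642357.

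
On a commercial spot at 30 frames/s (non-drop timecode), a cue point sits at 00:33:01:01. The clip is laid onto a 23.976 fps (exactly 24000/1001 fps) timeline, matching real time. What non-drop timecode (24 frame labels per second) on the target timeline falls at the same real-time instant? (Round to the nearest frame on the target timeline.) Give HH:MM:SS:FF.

00:32:59:01

Source frame index: (0×3600 + 33×60 + 1) × 30 + 1 = 59431.
Real time: 59431 / (30) = 59431/30 s.
Target frame: (59431/30) × (24000/1001) = 47544800/1001 ≈ 47497.303 → 47497.
At 24 labels/s: frame 47497 → 00:32:59:01.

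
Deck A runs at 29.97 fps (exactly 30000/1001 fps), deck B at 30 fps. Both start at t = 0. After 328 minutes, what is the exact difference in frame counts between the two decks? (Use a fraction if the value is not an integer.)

328 min = 19680 s.
A emits 30000/1001 × 19680 = 590400000/1001 frames; B emits 30 × 19680 = 590400.
Difference = 590400/1001 frames (≈ 589.8102); B is ahead of A.

590400/1001 frames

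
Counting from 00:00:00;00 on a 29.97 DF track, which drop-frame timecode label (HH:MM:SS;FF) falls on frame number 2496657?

Ten DF minutes hold 17982 frames, so frame 2496657 lies in block 138 (frames 2481516–2499497) with 15141 frames into that block.
The block's first minute is 1800 frames and the rest 1798 each; 15141 frames reaches minute 8, so 138 × 18 + 8 × 2 = 2500 labels have been skipped so far.
Adding those back, label number 2496657 + 2500 = 2499157 at 30 labels/s is 83305 s + 7 f = 23 h 8 min 25 s frame 7, i.e. 23:08:25;07.

23:08:25;07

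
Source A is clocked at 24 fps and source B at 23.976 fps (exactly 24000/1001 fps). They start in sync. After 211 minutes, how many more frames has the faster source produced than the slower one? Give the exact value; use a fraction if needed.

211 min = 12660 s.
A emits 24 × 12660 = 303840 frames; B emits 24000/1001 × 12660 = 303840000/1001.
Difference = 303840/1001 frames (≈ 303.5365); B is behind A.

303840/1001 frames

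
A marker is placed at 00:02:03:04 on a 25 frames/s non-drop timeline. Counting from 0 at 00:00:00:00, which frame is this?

Total seconds to the label: (0 × 3600 + 2 × 60 + 3) = 123.
Frame index = 123 × 25 + 4 = 3079.

frame 3079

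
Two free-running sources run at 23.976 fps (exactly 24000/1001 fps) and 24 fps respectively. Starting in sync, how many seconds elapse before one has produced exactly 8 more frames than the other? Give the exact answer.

1001/3 seconds

The gap grows by |24 − 24000/1001| = 24/1001 frames per second.
Time for a 8-frame gap: 8 ÷ (24/1001) = 1001/3 s.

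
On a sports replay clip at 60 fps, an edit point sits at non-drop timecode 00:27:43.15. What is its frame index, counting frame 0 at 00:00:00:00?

frame 99795

Total seconds to the label: (0 × 3600 + 27 × 60 + 43) = 1663.
Frame index = 1663 × 60 + 15 = 99795.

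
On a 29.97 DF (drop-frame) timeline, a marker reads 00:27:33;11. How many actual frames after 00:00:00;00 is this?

49551

Complete 10-minute blocks: 2, each 17982 frames → 35964.
Remaining 7 whole minutes in the current block: 1800 + 6 × 1798 = 12588 frames.
Within the current minute: 33 × 30 + 11 − 2 = 999 (labels ;00/;01 skipped at this minute). Total = 35964 + 12588 + 999 = 49551.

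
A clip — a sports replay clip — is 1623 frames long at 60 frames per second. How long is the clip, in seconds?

Running time = 1623 / (60) = 27.05 s.

27.05 seconds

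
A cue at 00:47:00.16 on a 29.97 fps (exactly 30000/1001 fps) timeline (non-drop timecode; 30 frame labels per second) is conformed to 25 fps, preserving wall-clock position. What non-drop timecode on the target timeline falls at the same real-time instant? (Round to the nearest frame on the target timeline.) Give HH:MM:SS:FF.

Source frame index: (0×3600 + 47×60 + 0) × 30 + 16 = 84616.
Real time: 84616 / (30000/1001) = 10587577/3750 s.
Target frame: (10587577/3750) × (25) = 10587577/150 ≈ 70583.847 → 70584.
At 25 labels/s: frame 70584 → 00:47:03:09.

00:47:03:09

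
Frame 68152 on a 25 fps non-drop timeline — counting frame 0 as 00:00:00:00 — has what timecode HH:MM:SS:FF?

00:45:26:02

68152 ÷ 25 = 2726 full seconds, remainder 2 frames.
2726 s = 0 h 45 min 26 s.
Timecode: 00:45:26:02.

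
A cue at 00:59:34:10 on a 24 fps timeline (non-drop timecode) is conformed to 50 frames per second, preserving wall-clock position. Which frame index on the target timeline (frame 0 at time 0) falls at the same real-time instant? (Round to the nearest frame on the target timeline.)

Source frame index: (0×3600 + 59×60 + 34) × 24 + 10 = 85786.
Real time: 85786 / (24) = 42893/12 s.
Target frame: (42893/12) × (50) = 1072325/6 ≈ 178720.833 → 178721.

frame 178721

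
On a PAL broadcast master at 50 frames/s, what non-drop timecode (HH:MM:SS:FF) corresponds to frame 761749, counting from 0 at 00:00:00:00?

761749 ÷ 50 = 15234 full seconds, remainder 49 frames.
15234 s = 4 h 13 min 54 s.
Timecode: 04:13:54:49.

04:13:54:49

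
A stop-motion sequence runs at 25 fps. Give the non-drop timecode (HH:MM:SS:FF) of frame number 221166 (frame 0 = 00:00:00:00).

221166 ÷ 25 = 8846 full seconds, remainder 16 frames.
8846 s = 2 h 27 min 26 s.
Timecode: 02:27:26:16.

02:27:26:16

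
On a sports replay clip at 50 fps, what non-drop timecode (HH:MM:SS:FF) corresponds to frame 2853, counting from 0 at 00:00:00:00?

00:00:57:03

2853 ÷ 50 = 57 full seconds, remainder 3 frames.
57 s = 0 h 0 min 57 s.
Timecode: 00:00:57:03.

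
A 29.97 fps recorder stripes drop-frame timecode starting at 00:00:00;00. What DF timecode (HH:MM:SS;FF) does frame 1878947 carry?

Ten DF minutes hold 17982 frames, so frame 1878947 lies in block 104 (frames 1870128–1888109) with 8819 frames into that block.
The block's first minute is 1800 frames and the rest 1798 each; 8819 frames reaches minute 4, so 104 × 18 + 4 × 2 = 1880 labels have been skipped so far.
Adding those back, label number 1878947 + 1880 = 1880827 at 30 labels/s is 62694 s + 7 f = 17 h 24 min 54 s frame 7, i.e. 17:24:54;07.

17:24:54;07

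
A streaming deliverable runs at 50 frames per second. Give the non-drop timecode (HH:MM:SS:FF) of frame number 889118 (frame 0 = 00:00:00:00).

889118 ÷ 50 = 17782 full seconds, remainder 18 frames.
17782 s = 4 h 56 min 22 s.
Timecode: 04:56:22:18.

04:56:22:18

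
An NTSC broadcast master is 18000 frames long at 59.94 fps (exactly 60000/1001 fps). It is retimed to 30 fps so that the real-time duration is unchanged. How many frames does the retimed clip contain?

Target frames = source frames × (target rate / source rate) = 18000 × (30)/(60000/1001) = 18000 × 1001/2000 = 9009.

9009 frames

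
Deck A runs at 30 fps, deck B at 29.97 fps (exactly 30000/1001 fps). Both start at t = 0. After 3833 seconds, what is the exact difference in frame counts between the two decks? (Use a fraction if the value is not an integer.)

A emits 30 × 3833 = 114990 frames; B emits 30000/1001 × 3833 = 114990000/1001.
Difference = 114990/1001 frames (≈ 114.8751); B is behind A.

114990/1001 frames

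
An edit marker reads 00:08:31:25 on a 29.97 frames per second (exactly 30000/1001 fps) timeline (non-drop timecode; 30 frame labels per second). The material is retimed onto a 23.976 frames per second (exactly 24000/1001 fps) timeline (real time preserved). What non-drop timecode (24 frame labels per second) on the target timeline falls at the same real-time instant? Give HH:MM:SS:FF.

Source frame index: (0×3600 + 8×60 + 31) × 30 + 25 = 15355.
Real time: 15355 / (30000/1001) = 3074071/6000 s.
Target frame: (3074071/6000) × (24000/1001) = 12284.
At 24 labels/s: frame 12284 → 00:08:31:20.

00:08:31:20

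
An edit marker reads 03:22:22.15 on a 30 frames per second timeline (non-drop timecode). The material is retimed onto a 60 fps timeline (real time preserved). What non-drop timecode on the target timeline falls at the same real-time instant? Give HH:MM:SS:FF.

03:22:22:30

Source frame index: (3×3600 + 22×60 + 22) × 30 + 15 = 364275.
Real time: 364275 / (30) = 24285/2 s.
Target frame: (24285/2) × (60) = 728550.
At 60 labels/s: frame 728550 → 03:22:22:30.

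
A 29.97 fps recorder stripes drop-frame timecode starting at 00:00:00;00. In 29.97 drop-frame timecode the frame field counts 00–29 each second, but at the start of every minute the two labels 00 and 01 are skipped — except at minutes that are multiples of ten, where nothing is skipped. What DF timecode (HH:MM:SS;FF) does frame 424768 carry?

03:56:13;04

Each 10-minute DF block holds 10 × 60 × 30 − 9 × 2 = 17982 frames. 424768 ÷ 17982 → 23 full blocks, remainder 11182.
Within the partial block the first minute is 1800 frames and each further minute 1798, so 6 further minute boundaries passed. Total skipped labels = 18 × 23 + 2 × 6 = 426.
Non-drop label index = 424768 + 426 = 425194; at 30 labels/s that is 03:56:13:04, i.e. DF 03:56:13;04.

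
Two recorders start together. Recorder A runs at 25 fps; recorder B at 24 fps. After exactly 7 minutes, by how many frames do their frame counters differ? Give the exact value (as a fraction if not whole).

7 min = 420 s.
A emits 25 × 420 = 10500 frames; B emits 24 × 420 = 10080.
Difference = 420 frames; B is behind A.

420 frames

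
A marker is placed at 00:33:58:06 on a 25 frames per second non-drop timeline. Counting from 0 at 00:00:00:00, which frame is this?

Total seconds to the label: (0 × 3600 + 33 × 60 + 58) = 2038.
Frame index = 2038 × 25 + 6 = 50956.

50956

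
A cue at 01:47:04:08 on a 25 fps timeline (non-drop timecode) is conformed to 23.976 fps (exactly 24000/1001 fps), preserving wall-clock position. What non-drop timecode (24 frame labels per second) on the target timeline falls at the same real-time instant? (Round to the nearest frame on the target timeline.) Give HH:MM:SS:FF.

Source frame index: (1×3600 + 47×60 + 4) × 25 + 8 = 160608.
Real time: 160608 / (25) = 160608/25 s.
Target frame: (160608/25) × (24000/1001) = 22026240/143 ≈ 154029.650 → 154030.
At 24 labels/s: frame 154030 → 01:46:57:22.

01:46:57:22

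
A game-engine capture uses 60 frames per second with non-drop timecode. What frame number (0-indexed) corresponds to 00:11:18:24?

Total seconds to the label: (0 × 3600 + 11 × 60 + 18) = 678.
Frame index = 678 × 60 + 24 = 40704.

frame 40704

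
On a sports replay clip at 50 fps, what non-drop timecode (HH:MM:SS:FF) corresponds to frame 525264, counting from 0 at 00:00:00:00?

02:55:05:14

525264 ÷ 50 = 10505 full seconds, remainder 14 frames.
10505 s = 2 h 55 min 5 s.
Timecode: 02:55:05:14.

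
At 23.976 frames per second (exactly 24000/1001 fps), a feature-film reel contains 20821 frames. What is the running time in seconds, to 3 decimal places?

868.409 seconds

Running time = 20821 × 1001/24000 = 20841821/24000 s ≈ 868.409 s.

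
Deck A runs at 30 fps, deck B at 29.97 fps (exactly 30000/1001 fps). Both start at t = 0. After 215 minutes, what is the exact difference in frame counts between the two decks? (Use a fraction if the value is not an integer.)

215 min = 12900 s.
A emits 30 × 12900 = 387000 frames; B emits 30000/1001 × 12900 = 387000000/1001.
Difference = 387000/1001 frames (≈ 386.6134); B is behind A.

387000/1001 frames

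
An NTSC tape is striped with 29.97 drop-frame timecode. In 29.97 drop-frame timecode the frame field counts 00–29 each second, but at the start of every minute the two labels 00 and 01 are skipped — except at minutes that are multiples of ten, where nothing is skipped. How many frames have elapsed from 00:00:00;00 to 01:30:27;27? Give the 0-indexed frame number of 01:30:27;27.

162675

As if non-drop at 30 labels/s: (1 × 3600 + 30 × 60 + 27) × 30 + 27 = 162837.
Minute boundaries passed: 90; those not divisible by 10: 90 − 9 = 81; dropped labels = 2 × 81 = 162.
Actual frame index = 162837 − 162 = 162675.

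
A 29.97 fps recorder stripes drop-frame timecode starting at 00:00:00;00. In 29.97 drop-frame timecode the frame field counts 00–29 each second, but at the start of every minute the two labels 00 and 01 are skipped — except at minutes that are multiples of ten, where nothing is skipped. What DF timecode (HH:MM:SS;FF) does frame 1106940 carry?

10:15:34;28

Each 10-minute DF block holds 10 × 60 × 30 − 9 × 2 = 17982 frames. 1106940 ÷ 17982 → 61 full blocks, remainder 10038.
Within the partial block the first minute is 1800 frames and each further minute 1798, so 5 further minute boundaries passed. Total skipped labels = 18 × 61 + 2 × 5 = 1108.
Non-drop label index = 1106940 + 1108 = 1108048; at 30 labels/s that is 10:15:34:28, i.e. DF 10:15:34;28.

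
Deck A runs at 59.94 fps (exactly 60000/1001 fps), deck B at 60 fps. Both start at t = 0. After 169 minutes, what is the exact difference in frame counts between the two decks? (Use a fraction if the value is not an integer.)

46800/77 frames

169 min = 10140 s.
A emits 60000/1001 × 10140 = 46800000/77 frames; B emits 60 × 10140 = 608400.
Difference = 46800/77 frames (≈ 607.7922); B is ahead of A.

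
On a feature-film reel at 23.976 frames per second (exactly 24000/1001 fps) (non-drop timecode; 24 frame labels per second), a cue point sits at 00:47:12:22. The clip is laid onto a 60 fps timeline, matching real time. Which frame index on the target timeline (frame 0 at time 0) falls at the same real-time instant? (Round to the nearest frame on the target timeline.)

Source frame index: (0×3600 + 47×60 + 12) × 24 + 22 = 67990.
Real time: 67990 / (24000/1001) = 6805799/2400 s.
Target frame: (6805799/2400) × (60) = 6805799/40 ≈ 170144.975 → 170145.

frame 170145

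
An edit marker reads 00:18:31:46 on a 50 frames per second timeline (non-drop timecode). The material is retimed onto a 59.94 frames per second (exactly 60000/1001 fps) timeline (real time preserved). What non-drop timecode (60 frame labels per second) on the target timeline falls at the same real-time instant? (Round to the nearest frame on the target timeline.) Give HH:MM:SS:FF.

Source frame index: (0×3600 + 18×60 + 31) × 50 + 46 = 55596.
Real time: 55596 / (50) = 27798/25 s.
Target frame: (27798/25) × (60000/1001) = 66715200/1001 ≈ 66648.551 → 66649.
At 60 labels/s: frame 66649 → 00:18:30:49.

00:18:30:49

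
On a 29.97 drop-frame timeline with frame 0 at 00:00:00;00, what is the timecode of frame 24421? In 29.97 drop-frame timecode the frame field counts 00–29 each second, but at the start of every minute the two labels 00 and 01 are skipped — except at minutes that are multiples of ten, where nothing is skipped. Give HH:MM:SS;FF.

Ten DF minutes hold 17982 frames, so frame 24421 lies in block 1 (frames 17982–35963) with 6439 frames into that block.
The block's first minute is 1800 frames and the rest 1798 each; 6439 frames reaches minute 3, so 1 × 18 + 3 × 2 = 24 labels have been skipped so far.
Adding those back, label number 24421 + 24 = 24445 at 30 labels/s is 814 s + 25 f = 0 h 13 min 34 s frame 25, i.e. 00:13:34;25.

00:13:34;25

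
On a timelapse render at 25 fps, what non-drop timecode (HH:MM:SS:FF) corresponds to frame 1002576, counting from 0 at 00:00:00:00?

11:08:23:01

1002576 ÷ 25 = 40103 full seconds, remainder 1 frame.
40103 s = 11 h 8 min 23 s.
Timecode: 11:08:23:01.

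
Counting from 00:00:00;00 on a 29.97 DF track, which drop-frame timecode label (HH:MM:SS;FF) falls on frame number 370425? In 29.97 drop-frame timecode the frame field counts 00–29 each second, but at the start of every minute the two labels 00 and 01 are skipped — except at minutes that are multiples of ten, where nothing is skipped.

03:25:59;25

Each 10-minute DF block holds 10 × 60 × 30 − 9 × 2 = 17982 frames. 370425 ÷ 17982 → 20 full blocks, remainder 10785.
Within the partial block the first minute is 1800 frames and each further minute 1798, so 5 further minute boundaries passed. Total skipped labels = 18 × 20 + 2 × 5 = 370.
Non-drop label index = 370425 + 370 = 370795; at 30 labels/s that is 03:25:59:25, i.e. DF 03:25:59;25.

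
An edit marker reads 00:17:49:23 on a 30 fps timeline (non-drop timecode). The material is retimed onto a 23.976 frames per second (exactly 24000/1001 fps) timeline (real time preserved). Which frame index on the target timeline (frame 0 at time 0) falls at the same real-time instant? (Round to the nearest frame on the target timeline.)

frame 25649

Source frame index: (0×3600 + 17×60 + 49) × 30 + 23 = 32093.
Real time: 32093 / (30) = 32093/30 s.
Target frame: (32093/30) × (24000/1001) = 25674400/1001 ≈ 25648.751 → 25649.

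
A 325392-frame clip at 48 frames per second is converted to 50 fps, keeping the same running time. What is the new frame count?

Target frames = source frames × (target rate / source rate) = 325392 × (50)/(48) = 325392 × 25/24 = 338950.

338950 frames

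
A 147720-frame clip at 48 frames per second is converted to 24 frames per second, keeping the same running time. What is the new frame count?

Target frames = source frames × (target rate / source rate) = 147720 × (24)/(48) = 147720 × 1/2 = 73860.

73860 frames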